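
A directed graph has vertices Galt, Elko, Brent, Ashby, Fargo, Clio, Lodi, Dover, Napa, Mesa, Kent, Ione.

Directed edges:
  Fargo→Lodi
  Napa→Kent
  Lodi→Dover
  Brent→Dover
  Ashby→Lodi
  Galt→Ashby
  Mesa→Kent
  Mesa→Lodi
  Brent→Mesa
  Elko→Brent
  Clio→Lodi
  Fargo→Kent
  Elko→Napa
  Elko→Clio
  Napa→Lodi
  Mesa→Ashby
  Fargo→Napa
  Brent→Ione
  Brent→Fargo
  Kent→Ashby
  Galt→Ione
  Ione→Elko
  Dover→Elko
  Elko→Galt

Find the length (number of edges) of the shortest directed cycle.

3

For each vertex v, BFS finds the shortest path from v back to v.
The shortest such closed walk is Elko → Brent → Dover → Elko, length 3.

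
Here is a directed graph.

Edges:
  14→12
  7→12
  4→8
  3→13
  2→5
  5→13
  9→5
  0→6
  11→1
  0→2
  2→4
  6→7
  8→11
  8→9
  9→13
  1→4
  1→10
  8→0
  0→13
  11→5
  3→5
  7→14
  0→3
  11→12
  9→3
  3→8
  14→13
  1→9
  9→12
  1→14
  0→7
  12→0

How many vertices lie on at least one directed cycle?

A vertex is on a directed cycle iff it belongs to a strongly connected component of size ≥ 2 (or has a self-loop).
The vertices on cycles are {0, 1, 2, 3, 4, 6, 7, 8, 9, 11, 12, 14} — 12 in total.

12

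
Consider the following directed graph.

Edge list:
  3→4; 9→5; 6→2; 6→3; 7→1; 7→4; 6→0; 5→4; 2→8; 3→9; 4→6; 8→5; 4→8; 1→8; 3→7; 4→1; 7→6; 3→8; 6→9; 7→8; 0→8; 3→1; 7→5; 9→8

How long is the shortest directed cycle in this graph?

3

For each vertex v, BFS finds the shortest path from v back to v.
The shortest such closed walk is 7 → 6 → 3 → 7, length 3.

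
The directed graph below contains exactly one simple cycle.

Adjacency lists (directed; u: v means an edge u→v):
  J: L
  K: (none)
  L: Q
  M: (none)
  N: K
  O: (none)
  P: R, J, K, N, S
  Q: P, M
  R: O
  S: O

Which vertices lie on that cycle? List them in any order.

DFS with gray/black marking from L:
L gray
  Q gray
    P gray
      R gray
        O gray
        O black
      R black
      J gray
        J→L: L is gray → back edge
Back edge closes the cycle L → Q → P → J → L; its vertices are {J, L, P, Q}.

J, L, P, Q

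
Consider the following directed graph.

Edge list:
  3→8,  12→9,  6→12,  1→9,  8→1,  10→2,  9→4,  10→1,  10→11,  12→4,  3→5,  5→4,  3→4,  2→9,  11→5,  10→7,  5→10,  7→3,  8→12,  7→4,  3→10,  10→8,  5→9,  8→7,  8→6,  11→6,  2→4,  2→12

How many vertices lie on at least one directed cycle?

A vertex is on a directed cycle iff it belongs to a strongly connected component of size ≥ 2 (or has a self-loop).
The vertices on cycles are {3, 5, 7, 8, 10, 11} — 6 in total.

6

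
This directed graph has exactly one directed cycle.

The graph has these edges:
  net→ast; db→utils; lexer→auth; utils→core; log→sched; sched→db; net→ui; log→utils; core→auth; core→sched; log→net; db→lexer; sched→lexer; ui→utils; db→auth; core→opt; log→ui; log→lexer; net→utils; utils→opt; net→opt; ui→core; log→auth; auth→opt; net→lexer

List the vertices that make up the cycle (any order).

db, core, sched, utils

DFS with gray/black marking from sched:
sched gray
  lexer gray
    auth gray
      opt gray
      opt black
    auth black
  lexer black
  db gray
    utils gray
      utils→opt: opt black — skip
      core gray
        core→auth: auth black — skip
        core→opt: opt black — skip
        core→sched: sched is gray → back edge
Back edge closes the cycle sched → db → utils → core → sched; its vertices are {db, core, sched, utils}.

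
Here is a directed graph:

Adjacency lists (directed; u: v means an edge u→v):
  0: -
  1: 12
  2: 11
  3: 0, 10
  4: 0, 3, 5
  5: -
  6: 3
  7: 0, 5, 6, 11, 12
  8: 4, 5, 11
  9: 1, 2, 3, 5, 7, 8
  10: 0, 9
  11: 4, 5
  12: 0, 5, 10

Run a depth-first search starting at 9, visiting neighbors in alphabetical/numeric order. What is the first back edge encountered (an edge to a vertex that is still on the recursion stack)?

10→9

DFS from 9 (visiting neighbors in alphabetical/numeric order); mark gray on enter, black on exit:
9 gray
  1 gray
    12 gray
      0 gray
      0 black
      5 gray
      5 black
      10 gray
        10→0: 0 black — skip
        10→9: 9 is gray → back edge
First back edge: 10 → 9.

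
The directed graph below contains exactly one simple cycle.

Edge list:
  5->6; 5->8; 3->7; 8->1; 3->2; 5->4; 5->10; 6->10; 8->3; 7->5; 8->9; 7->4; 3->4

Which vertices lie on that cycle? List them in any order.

3, 5, 7, 8

DFS with gray/black marking from 5:
5 gray
  8 gray
    3 gray
      4 gray
      4 black
      2 gray
      2 black
      7 gray
        7→4: 4 black — skip
        7→5: 5 is gray → back edge
Back edge closes the cycle 5 → 8 → 3 → 7 → 5; its vertices are {3, 5, 7, 8}.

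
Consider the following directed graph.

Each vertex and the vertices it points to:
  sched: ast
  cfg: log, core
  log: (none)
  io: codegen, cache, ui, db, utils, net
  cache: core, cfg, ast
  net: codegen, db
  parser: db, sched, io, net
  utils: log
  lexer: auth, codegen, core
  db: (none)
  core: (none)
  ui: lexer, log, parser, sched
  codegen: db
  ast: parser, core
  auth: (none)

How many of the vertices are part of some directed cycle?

A vertex is on a directed cycle iff it belongs to a strongly connected component of size ≥ 2 (or has a self-loop).
The vertices on cycles are {io, ui, ast, cache, sched, parser} — 6 in total.

6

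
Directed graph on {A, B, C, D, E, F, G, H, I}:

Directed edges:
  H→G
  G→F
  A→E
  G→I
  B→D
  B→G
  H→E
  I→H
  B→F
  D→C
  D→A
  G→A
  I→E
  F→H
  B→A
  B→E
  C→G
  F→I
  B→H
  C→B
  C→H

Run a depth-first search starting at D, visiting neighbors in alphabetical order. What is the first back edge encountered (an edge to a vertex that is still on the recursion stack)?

DFS from D (visiting neighbors in alphabetical order); mark gray on enter, black on exit:
D gray
  A gray
    E gray
    E black
  A black
  C gray
    B gray
      B→A: A black — skip
      B→D: D is gray → back edge
First back edge: B → D.

B->D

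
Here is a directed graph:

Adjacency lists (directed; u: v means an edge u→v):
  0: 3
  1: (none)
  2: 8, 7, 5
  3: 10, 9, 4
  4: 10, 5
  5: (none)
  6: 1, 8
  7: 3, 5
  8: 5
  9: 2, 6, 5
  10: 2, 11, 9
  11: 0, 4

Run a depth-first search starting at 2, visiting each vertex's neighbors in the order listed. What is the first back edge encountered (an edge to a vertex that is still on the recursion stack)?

10->2

DFS from 2 (visiting each vertex's neighbors in the order listed); mark gray on enter, black on exit:
2 gray
  8 gray
    5 gray
    5 black
  8 black
  7 gray
    3 gray
      10 gray
        10→2: 2 is gray → back edge
First back edge: 10 → 2.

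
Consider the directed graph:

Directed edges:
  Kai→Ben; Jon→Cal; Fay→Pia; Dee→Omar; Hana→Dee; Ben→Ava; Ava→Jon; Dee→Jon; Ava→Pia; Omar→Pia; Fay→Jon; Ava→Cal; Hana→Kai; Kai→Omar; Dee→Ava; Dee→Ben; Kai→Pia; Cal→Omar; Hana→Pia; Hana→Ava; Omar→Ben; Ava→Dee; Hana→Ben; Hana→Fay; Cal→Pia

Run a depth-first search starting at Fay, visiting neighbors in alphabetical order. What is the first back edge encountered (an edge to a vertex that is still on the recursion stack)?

DFS from Fay (visiting neighbors in alphabetical order); mark gray on enter, black on exit:
Fay gray
  Jon gray
    Cal gray
      Omar gray
        Ben gray
          Ava gray
            Ava→Cal: Cal is gray → back edge
First back edge: Ava → Cal.

Ava→Cal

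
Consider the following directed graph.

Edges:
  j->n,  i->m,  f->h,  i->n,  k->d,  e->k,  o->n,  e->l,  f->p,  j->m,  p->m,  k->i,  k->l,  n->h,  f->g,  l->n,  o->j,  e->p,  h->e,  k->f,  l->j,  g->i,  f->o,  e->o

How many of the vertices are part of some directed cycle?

10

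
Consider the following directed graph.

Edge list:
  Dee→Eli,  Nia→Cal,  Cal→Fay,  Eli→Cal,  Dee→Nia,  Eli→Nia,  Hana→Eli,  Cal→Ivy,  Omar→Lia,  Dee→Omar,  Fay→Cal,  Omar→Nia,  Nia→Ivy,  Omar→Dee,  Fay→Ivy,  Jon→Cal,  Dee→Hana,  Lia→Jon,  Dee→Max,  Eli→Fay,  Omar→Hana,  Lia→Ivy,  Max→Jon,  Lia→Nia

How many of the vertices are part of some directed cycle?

A vertex is on a directed cycle iff it belongs to a strongly connected component of size ≥ 2 (or has a self-loop).
The vertices on cycles are {Cal, Dee, Fay, Omar} — 4 in total.

4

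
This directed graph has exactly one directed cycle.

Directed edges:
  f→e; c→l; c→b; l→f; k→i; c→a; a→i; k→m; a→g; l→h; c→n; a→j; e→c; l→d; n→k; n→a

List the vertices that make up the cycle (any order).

c, e, f, l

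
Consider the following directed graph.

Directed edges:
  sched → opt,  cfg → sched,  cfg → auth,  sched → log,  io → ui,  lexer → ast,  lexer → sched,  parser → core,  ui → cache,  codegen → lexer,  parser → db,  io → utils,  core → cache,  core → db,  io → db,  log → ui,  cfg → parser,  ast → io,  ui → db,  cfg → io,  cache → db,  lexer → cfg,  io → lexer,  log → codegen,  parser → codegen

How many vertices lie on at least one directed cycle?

8

A vertex is on a directed cycle iff it belongs to a strongly connected component of size ≥ 2 (or has a self-loop).
The vertices on cycles are {io, ast, cfg, log, lexer, sched, parser, codegen} — 8 in total.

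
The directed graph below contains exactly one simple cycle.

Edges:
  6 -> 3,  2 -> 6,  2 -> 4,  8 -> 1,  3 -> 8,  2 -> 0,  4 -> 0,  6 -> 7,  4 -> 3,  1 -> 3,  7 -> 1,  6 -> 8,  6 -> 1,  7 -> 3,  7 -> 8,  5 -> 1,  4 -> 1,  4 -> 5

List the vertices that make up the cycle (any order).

1, 3, 8

DFS with gray/black marking from 8:
8 gray
  1 gray
    3 gray
      3→8: 8 is gray → back edge
Back edge closes the cycle 8 → 1 → 3 → 8; its vertices are {1, 3, 8}.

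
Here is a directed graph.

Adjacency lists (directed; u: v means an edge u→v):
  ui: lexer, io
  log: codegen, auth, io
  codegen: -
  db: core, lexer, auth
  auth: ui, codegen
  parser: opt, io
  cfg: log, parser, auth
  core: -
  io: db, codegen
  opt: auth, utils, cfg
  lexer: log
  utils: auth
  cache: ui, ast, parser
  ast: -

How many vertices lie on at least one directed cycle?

A vertex is on a directed cycle iff it belongs to a strongly connected component of size ≥ 2 (or has a self-loop).
The vertices on cycles are {db, io, ui, cfg, log, opt, auth, lexer, parser} — 9 in total.

9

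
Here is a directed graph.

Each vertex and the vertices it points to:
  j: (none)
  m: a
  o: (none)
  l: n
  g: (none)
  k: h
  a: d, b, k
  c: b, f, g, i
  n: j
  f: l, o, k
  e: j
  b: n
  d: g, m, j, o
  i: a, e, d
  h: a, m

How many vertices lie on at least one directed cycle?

A vertex is on a directed cycle iff it belongs to a strongly connected component of size ≥ 2 (or has a self-loop).
The vertices on cycles are {a, d, h, k, m} — 5 in total.

5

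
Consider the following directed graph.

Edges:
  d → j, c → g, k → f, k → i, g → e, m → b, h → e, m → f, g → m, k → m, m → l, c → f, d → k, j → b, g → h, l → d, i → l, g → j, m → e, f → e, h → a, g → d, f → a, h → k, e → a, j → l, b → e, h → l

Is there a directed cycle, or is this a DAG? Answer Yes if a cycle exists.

DFS with white/gray/black marking, starting from c:
c gray
  f gray
    a gray
    a black
    e gray
      e→a: a black — skip
    e black
  f black
  g gray
    j gray
      b gray
        b→e: e black — skip
      b black
      l gray
        d gray
          d→j: j is gray → back edge
Back edge found, so a cycle exists: j → l → d → j.

Yes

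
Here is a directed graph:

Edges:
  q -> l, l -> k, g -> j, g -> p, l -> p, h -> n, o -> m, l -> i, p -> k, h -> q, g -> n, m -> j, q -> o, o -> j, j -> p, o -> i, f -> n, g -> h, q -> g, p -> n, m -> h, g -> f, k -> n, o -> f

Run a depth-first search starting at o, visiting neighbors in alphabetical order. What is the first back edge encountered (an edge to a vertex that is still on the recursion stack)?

DFS from o (visiting neighbors in alphabetical order); mark gray on enter, black on exit:
o gray
  f gray
    n gray
    n black
  f black
  i gray
  i black
  j gray
    p gray
      k gray
        k→n: n black — skip
      k black
      p→n: n black — skip
    p black
  j black
  m gray
    h gray
      h→n: n black — skip
      q gray
        g gray
          g→f: f black — skip
          g→h: h is gray → back edge
First back edge: g → h.

g→h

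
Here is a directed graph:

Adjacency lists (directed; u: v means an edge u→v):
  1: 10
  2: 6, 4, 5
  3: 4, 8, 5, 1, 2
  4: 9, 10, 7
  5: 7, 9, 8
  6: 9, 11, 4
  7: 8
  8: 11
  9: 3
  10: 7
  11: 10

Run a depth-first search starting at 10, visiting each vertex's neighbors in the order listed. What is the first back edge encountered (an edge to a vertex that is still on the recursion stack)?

DFS from 10 (visiting each vertex's neighbors in the order listed); mark gray on enter, black on exit:
10 gray
  7 gray
    8 gray
      11 gray
        11→10: 10 is gray → back edge
First back edge: 11 → 10.

11->10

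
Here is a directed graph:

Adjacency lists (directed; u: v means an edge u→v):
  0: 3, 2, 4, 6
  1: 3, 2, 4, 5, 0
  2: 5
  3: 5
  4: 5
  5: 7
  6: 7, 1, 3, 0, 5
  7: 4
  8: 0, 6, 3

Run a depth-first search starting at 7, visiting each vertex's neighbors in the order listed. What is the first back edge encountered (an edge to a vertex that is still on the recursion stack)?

5→7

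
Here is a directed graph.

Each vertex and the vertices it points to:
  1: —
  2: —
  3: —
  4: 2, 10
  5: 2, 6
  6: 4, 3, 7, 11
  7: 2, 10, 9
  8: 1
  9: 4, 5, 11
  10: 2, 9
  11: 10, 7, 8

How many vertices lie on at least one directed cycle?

7

A vertex is on a directed cycle iff it belongs to a strongly connected component of size ≥ 2 (or has a self-loop).
The vertices on cycles are {4, 5, 6, 7, 9, 10, 11} — 7 in total.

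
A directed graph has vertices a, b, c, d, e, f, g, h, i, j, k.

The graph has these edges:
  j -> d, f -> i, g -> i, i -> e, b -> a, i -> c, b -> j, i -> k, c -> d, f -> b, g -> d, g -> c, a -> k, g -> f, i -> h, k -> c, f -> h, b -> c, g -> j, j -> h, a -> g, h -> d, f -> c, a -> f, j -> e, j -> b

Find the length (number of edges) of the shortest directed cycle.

For each vertex v, BFS finds the shortest path from v back to v.
The shortest such closed walk is j → b → j, length 2.

2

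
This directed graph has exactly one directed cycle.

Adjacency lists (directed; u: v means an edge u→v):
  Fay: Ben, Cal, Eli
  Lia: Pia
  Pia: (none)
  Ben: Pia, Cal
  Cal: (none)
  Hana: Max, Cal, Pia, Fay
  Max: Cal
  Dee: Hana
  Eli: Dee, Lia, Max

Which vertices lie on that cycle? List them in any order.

DFS with gray/black marking from Eli:
Eli gray
  Dee gray
    Hana gray
      Max gray
        Cal gray
        Cal black
      Max black
      Hana→Cal: Cal black — skip
      Pia gray
      Pia black
      Fay gray
        Ben gray
          Ben→Pia: Pia black — skip
          Ben→Cal: Cal black — skip
        Ben black
        Fay→Cal: Cal black — skip
        Fay→Eli: Eli is gray → back edge
Back edge closes the cycle Eli → Dee → Hana → Fay → Eli; its vertices are {Dee, Eli, Fay, Hana}.

Dee, Eli, Fay, Hana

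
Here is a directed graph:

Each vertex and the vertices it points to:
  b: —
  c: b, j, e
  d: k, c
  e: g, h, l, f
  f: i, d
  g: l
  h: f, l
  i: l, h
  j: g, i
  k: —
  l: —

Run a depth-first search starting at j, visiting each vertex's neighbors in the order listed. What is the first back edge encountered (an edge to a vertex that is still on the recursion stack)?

DFS from j (visiting each vertex's neighbors in the order listed); mark gray on enter, black on exit:
j gray
  g gray
    l gray
    l black
  g black
  i gray
    i→l: l black — skip
    h gray
      f gray
        f→i: i is gray → back edge
First back edge: f → i.

f->i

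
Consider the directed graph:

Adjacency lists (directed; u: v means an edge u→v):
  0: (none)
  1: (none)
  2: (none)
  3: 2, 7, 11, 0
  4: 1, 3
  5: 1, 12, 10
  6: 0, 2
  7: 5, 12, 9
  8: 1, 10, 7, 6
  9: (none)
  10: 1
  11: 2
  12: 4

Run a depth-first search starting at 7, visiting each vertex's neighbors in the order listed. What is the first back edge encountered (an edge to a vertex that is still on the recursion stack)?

3->7

DFS from 7 (visiting each vertex's neighbors in the order listed); mark gray on enter, black on exit:
7 gray
  5 gray
    1 gray
    1 black
    12 gray
      4 gray
        4→1: 1 black — skip
        3 gray
          2 gray
          2 black
          3→7: 7 is gray → back edge
First back edge: 3 → 7.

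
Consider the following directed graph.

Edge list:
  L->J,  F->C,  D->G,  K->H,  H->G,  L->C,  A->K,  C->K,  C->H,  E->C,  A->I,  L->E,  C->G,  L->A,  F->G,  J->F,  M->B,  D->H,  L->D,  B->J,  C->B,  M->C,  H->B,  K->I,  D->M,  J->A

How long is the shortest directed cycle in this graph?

For each vertex v, BFS finds the shortest path from v back to v.
The shortest such closed walk is J → F → C → B → J, length 4.

4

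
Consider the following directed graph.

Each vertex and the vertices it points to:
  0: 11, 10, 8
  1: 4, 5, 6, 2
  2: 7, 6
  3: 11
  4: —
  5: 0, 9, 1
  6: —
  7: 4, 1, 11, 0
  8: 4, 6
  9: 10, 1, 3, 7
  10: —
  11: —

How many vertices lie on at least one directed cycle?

5

A vertex is on a directed cycle iff it belongs to a strongly connected component of size ≥ 2 (or has a self-loop).
The vertices on cycles are {1, 2, 5, 7, 9} — 5 in total.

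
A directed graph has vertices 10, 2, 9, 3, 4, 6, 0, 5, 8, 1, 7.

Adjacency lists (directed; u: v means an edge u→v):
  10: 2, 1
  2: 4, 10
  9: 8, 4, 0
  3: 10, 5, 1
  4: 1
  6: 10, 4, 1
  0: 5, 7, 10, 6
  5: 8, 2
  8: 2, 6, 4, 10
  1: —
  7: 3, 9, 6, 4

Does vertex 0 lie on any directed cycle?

0 is on a cycle iff 0 can reach itself via ≥1 edge.
0 → 7 → 9 → 0 — yes.

Yes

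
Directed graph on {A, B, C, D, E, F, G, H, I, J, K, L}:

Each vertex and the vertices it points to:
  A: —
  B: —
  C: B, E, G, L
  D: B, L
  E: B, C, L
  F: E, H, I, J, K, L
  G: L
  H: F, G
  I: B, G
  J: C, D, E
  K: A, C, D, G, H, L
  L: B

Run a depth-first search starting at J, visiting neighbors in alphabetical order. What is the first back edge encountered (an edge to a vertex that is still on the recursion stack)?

E→C

DFS from J (visiting neighbors in alphabetical order); mark gray on enter, black on exit:
J gray
  C gray
    B gray
    B black
    E gray
      E→B: B black — skip
      E→C: C is gray → back edge
First back edge: E → C.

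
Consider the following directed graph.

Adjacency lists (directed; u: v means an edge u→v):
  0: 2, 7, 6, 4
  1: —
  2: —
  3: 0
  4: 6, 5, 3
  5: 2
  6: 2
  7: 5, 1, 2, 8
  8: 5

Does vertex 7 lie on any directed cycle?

7 lies on a cycle iff there is a path from 7 back to itself.
Exploring from 7, it never reaches itself; equivalently, its strongly connected component is a singleton.

No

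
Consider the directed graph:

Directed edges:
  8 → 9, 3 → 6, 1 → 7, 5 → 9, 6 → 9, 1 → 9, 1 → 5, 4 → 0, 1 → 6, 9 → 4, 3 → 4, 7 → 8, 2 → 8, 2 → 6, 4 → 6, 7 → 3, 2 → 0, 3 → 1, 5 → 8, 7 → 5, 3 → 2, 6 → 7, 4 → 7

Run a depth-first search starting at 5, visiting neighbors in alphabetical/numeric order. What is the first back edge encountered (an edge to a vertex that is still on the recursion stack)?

1→5

DFS from 5 (visiting neighbors in alphabetical/numeric order); mark gray on enter, black on exit:
5 gray
  8 gray
    9 gray
      4 gray
        0 gray
        0 black
        6 gray
          7 gray
            3 gray
              1 gray
                1→5: 5 is gray → back edge
First back edge: 1 → 5.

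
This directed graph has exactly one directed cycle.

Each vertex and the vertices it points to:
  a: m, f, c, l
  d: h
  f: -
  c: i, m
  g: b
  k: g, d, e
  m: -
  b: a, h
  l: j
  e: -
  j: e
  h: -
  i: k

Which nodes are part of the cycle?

DFS with gray/black marking from b:
b gray
  a gray
    m gray
    m black
    f gray
    f black
    c gray
      i gray
        k gray
          g gray
            g→b: b is gray → back edge
Back edge closes the cycle b → a → c → i → k → g → b; its vertices are {a, b, c, g, i, k}.

a, b, c, g, i, k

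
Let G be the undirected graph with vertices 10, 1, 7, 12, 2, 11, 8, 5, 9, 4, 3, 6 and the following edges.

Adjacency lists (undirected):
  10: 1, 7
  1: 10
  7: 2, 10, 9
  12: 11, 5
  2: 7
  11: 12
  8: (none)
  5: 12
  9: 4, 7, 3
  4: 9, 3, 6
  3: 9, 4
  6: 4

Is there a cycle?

Yes

DFS, tracking each vertex's parent; an edge to a visited non-parent vertex closes a cycle.
Start from 5:
visit 5 (parent –)
  visit 12 (parent 5)
    visit 11 (parent 12)
      11–12: parent, skip
    12–5: parent, skip
visit 10 (parent –)
  visit 1 (parent 10)
    1–10: parent, skip
  visit 7 (parent 10)
    visit 2 (parent 7)
      2–7: parent, skip
    7–10: parent, skip
    visit 9 (parent 7)
      visit 4 (parent 9)
        4–9: parent, skip
        visit 3 (parent 4)
          3–9: 9 visited and ≠ parent → cycle
Cycle: 9 – 4 – 3 – 9.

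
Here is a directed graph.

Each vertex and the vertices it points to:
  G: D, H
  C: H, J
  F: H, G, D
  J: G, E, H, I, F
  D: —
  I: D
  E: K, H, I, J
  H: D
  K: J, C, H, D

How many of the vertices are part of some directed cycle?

4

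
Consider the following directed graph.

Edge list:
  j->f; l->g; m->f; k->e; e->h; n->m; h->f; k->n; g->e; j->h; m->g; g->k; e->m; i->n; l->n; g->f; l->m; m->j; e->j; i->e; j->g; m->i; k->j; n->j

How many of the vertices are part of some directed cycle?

A vertex is on a directed cycle iff it belongs to a strongly connected component of size ≥ 2 (or has a self-loop).
The vertices on cycles are {e, g, i, j, k, m, n} — 7 in total.

7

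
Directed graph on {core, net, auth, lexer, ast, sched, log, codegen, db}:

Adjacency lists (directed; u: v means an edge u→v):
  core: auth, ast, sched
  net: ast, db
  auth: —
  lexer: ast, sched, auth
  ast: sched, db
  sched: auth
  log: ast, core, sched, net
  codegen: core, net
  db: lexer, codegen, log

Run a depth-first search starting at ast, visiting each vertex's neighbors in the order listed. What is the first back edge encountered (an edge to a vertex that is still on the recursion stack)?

lexer→ast

DFS from ast (visiting each vertex's neighbors in the order listed); mark gray on enter, black on exit:
ast gray
  sched gray
    auth gray
    auth black
  sched black
  db gray
    lexer gray
      lexer→ast: ast is gray → back edge
First back edge: lexer → ast.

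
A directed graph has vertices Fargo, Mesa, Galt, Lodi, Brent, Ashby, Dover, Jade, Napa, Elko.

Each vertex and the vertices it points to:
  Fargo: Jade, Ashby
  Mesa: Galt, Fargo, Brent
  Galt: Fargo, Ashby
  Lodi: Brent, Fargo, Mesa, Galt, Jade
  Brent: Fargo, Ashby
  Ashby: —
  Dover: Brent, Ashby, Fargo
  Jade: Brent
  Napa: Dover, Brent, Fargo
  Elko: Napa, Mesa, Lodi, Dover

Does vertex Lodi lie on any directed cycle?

Lodi lies on a cycle iff there is a path from Lodi back to itself.
Exploring from Lodi, it never reaches itself; equivalently, its strongly connected component is a singleton.

No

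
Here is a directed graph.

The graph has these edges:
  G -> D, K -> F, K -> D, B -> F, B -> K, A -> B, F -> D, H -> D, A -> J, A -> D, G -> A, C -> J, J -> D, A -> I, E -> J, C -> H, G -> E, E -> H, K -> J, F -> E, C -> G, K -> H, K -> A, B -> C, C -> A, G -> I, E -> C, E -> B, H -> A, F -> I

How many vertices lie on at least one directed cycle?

8

A vertex is on a directed cycle iff it belongs to a strongly connected component of size ≥ 2 (or has a self-loop).
The vertices on cycles are {A, B, C, E, F, G, H, K} — 8 in total.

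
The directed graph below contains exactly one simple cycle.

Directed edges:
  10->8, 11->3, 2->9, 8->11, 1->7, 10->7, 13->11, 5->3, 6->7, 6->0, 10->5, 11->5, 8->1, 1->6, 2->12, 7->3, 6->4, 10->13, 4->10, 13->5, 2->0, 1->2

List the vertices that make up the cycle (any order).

DFS with gray/black marking from 1:
1 gray
  6 gray
    4 gray
      10 gray
        8 gray
          11 gray
            5 gray
              3 gray
              3 black
            5 black
            11→3: 3 black — skip
          11 black
          8→1: 1 is gray → back edge
Back edge closes the cycle 1 → 6 → 4 → 10 → 8 → 1; its vertices are {1, 4, 6, 8, 10}.

1, 4, 6, 8, 10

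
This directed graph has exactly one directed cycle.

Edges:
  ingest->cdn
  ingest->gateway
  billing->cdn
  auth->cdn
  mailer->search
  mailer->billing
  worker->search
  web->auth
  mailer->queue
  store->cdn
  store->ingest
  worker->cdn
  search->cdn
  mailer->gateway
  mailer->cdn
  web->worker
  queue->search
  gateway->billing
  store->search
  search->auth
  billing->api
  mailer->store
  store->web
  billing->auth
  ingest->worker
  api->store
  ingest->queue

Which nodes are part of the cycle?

api, store, ingest, billing, gateway

DFS with gray/black marking from store:
store gray
  search gray
    auth gray
      cdn gray
      cdn black
    auth black
    search→cdn: cdn black — skip
  search black
  ingest gray
    ingest→cdn: cdn black — skip
    gateway gray
      billing gray
        billing→cdn: cdn black — skip
        billing→auth: auth black — skip
        api gray
          api→store: store is gray → back edge
Back edge closes the cycle store → ingest → gateway → billing → api → store; its vertices are {api, store, ingest, billing, gateway}.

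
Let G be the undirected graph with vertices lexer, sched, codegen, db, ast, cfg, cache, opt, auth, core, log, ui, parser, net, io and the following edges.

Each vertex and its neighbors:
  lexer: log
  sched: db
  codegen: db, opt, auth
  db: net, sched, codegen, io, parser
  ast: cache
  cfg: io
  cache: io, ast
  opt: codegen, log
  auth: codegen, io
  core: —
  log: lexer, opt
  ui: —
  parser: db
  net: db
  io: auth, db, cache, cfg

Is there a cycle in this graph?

DFS, tracking each vertex's parent; an edge to a visited non-parent vertex closes a cycle.
Start from opt:
visit opt (parent –)
  visit codegen (parent opt)
    visit db (parent codegen)
      visit net (parent db)
        net–db: parent, skip
      visit sched (parent db)
        sched–db: parent, skip
      db–codegen: parent, skip
      visit io (parent db)
        visit auth (parent io)
          auth–codegen: codegen visited and ≠ parent → cycle
Cycle: codegen – db – io – auth – codegen.

Yes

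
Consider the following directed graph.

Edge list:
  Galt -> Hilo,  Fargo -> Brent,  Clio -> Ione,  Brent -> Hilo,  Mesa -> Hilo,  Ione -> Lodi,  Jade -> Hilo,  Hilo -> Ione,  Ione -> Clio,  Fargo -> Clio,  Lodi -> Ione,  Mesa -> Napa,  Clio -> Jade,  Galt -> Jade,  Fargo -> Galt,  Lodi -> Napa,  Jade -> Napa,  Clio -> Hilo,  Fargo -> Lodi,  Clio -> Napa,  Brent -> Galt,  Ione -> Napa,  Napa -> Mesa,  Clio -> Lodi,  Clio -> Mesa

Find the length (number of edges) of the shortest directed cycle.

2

For each vertex v, BFS finds the shortest path from v back to v.
The shortest such closed walk is Clio → Ione → Clio, length 2.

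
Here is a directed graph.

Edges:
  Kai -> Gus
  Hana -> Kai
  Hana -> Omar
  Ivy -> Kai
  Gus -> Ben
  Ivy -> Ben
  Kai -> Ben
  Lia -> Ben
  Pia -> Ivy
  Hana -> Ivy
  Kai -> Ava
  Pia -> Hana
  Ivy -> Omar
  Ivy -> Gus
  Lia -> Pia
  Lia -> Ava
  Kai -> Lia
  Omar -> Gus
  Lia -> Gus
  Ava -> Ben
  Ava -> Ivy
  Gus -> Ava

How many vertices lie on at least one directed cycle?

A vertex is on a directed cycle iff it belongs to a strongly connected component of size ≥ 2 (or has a self-loop).
The vertices on cycles are {Ava, Gus, Ivy, Kai, Lia, Pia, Hana, Omar} — 8 in total.

8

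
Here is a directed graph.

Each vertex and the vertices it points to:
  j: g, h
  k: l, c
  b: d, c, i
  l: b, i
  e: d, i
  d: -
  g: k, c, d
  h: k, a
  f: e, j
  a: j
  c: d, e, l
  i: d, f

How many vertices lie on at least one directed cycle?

11

A vertex is on a directed cycle iff it belongs to a strongly connected component of size ≥ 2 (or has a self-loop).
The vertices on cycles are {a, b, c, e, f, g, h, i, j, k, l} — 11 in total.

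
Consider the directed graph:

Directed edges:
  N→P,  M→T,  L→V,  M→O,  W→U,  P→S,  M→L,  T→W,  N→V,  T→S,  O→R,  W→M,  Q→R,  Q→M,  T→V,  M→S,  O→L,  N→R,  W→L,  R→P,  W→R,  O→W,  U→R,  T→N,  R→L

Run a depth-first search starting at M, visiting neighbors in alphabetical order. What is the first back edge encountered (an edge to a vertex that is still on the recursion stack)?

W→M

DFS from M (visiting neighbors in alphabetical order); mark gray on enter, black on exit:
M gray
  L gray
    V gray
    V black
  L black
  O gray
    O→L: L black — skip
    R gray
      R→L: L black — skip
      P gray
        S gray
        S black
      P black
    R black
    W gray
      W→L: L black — skip
      W→M: M is gray → back edge
First back edge: W → M.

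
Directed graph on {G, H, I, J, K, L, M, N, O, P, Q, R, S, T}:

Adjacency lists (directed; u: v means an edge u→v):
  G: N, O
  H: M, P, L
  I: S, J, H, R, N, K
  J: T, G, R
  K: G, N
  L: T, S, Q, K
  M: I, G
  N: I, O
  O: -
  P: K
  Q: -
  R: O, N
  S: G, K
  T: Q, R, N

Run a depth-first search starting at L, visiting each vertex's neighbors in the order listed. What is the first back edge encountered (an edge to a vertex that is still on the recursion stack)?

DFS from L (visiting each vertex's neighbors in the order listed); mark gray on enter, black on exit:
L gray
  T gray
    Q gray
    Q black
    R gray
      O gray
      O black
      N gray
        I gray
          S gray
            G gray
              G→N: N is gray → back edge
First back edge: G → N.

G->N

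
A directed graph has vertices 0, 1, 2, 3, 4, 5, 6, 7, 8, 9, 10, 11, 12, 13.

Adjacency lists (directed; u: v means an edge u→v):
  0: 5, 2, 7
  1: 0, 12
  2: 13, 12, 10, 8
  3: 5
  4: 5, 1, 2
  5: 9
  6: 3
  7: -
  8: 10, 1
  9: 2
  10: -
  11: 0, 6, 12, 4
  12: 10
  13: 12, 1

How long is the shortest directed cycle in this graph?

4

For each vertex v, BFS finds the shortest path from v back to v.
The shortest such closed walk is 0 → 2 → 13 → 1 → 0, length 4.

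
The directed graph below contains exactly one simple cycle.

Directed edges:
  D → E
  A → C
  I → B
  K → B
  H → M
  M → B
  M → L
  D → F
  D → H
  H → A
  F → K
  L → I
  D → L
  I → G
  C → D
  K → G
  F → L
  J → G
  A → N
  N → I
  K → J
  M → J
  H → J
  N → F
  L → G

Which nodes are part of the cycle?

A, C, D, H

DFS with gray/black marking from C:
C gray
  D gray
    E gray
    E black
    F gray
      K gray
        J gray
          G gray
          G black
        J black
        B gray
        B black
        K→G: G black — skip
      K black
      L gray
        L→G: G black — skip
        I gray
          I→B: B black — skip
          I→G: G black — skip
        I black
      L black
    F black
    D→L: L black — skip
    H gray
      A gray
        A→C: C is gray → back edge
Back edge closes the cycle C → D → H → A → C; its vertices are {A, C, D, H}.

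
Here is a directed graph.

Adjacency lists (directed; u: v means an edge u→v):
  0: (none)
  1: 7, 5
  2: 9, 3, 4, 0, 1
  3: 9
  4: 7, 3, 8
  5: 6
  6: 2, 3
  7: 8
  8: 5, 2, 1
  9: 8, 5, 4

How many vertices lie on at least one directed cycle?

9

A vertex is on a directed cycle iff it belongs to a strongly connected component of size ≥ 2 (or has a self-loop).
The vertices on cycles are {1, 2, 3, 4, 5, 6, 7, 8, 9} — 9 in total.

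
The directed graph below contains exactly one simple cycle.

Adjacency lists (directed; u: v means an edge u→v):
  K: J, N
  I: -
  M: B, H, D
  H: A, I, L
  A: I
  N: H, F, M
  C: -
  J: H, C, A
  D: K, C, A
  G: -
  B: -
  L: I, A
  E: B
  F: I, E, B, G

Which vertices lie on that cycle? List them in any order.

DFS with gray/black marking from D:
D gray
  K gray
    J gray
      H gray
        A gray
          I gray
          I black
        A black
        H→I: I black — skip
        L gray
          L→I: I black — skip
          L→A: A black — skip
        L black
      H black
      C gray
      C black
      J→A: A black — skip
    J black
    N gray
      N→H: H black — skip
      F gray
        F→I: I black — skip
        E gray
          B gray
          B black
        E black
        F→B: B black — skip
        G gray
        G black
      F black
      M gray
        M→B: B black — skip
        M→H: H black — skip
        M→D: D is gray → back edge
Back edge closes the cycle D → K → N → M → D; its vertices are {D, K, M, N}.

D, K, M, N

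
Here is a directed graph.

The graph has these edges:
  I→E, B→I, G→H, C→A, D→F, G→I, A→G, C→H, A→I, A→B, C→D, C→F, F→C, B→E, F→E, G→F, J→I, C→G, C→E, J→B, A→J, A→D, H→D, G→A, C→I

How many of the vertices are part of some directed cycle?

6

A vertex is on a directed cycle iff it belongs to a strongly connected component of size ≥ 2 (or has a self-loop).
The vertices on cycles are {A, C, D, F, G, H} — 6 in total.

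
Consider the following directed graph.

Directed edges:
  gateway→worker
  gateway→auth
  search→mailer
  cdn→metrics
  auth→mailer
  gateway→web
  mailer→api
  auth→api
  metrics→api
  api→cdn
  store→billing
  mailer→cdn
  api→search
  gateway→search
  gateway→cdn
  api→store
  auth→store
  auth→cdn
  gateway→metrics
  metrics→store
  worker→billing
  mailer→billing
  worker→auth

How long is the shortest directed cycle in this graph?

3

For each vertex v, BFS finds the shortest path from v back to v.
The shortest such closed walk is search → mailer → api → search, length 3.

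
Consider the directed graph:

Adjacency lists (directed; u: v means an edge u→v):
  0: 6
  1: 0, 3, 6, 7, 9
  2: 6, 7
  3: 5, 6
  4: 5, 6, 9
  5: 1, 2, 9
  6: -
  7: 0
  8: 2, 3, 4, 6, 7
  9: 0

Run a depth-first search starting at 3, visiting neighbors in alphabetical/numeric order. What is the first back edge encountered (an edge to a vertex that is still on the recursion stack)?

1->3

DFS from 3 (visiting neighbors in alphabetical/numeric order); mark gray on enter, black on exit:
3 gray
  5 gray
    1 gray
      0 gray
        6 gray
        6 black
      0 black
      1→3: 3 is gray → back edge
First back edge: 1 → 3.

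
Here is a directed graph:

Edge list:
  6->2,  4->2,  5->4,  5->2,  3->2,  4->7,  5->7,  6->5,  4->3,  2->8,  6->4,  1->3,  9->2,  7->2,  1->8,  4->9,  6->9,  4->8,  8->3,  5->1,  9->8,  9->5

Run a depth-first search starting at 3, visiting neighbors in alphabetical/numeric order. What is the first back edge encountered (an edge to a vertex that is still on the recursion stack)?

8->3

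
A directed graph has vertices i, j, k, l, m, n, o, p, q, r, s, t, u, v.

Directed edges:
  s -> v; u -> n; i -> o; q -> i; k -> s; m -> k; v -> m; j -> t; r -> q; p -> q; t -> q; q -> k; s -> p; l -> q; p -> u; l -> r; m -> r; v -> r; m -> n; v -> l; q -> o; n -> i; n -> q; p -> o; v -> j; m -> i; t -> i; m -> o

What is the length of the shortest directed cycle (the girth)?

For each vertex v, BFS finds the shortest path from v back to v.
The shortest such closed walk is v → m → k → s → v, length 4.

4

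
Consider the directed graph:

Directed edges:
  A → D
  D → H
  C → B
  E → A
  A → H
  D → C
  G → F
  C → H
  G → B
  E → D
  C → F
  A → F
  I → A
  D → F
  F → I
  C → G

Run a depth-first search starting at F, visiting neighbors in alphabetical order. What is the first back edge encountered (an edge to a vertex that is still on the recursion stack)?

DFS from F (visiting neighbors in alphabetical order); mark gray on enter, black on exit:
F gray
  I gray
    A gray
      D gray
        C gray
          B gray
          B black
          C→F: F is gray → back edge
First back edge: C → F.

C->F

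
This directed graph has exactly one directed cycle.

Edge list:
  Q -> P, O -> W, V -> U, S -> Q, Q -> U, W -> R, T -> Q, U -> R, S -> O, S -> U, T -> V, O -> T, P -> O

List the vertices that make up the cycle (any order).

O, P, Q, T

DFS with gray/black marking from O:
O gray
  T gray
    Q gray
      U gray
        R gray
        R black
      U black
      P gray
        P→O: O is gray → back edge
Back edge closes the cycle O → T → Q → P → O; its vertices are {O, P, Q, T}.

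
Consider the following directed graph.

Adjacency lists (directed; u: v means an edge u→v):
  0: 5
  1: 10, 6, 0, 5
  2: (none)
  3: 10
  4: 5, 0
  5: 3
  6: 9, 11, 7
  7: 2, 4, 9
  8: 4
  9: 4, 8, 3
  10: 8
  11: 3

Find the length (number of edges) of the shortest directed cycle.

5

For each vertex v, BFS finds the shortest path from v back to v.
The shortest such closed walk is 10 → 8 → 4 → 5 → 3 → 10, length 5.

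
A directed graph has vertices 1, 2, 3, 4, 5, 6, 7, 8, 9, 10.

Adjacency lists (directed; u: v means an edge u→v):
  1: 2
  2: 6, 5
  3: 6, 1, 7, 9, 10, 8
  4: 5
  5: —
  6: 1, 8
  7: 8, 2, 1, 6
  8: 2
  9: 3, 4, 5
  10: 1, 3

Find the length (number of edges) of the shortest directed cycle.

2

For each vertex v, BFS finds the shortest path from v back to v.
The shortest such closed walk is 3 → 10 → 3, length 2.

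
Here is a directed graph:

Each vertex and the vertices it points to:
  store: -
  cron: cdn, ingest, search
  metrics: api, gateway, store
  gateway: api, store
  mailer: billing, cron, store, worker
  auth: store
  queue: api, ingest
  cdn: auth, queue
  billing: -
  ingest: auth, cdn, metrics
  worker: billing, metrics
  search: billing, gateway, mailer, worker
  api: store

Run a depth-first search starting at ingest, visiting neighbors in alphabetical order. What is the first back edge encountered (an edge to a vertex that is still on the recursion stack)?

queue→ingest

DFS from ingest (visiting neighbors in alphabetical order); mark gray on enter, black on exit:
ingest gray
  auth gray
    store gray
    store black
  auth black
  cdn gray
    cdn→auth: auth black — skip
    queue gray
      api gray
        api→store: store black — skip
      api black
      queue→ingest: ingest is gray → back edge
First back edge: queue → ingest.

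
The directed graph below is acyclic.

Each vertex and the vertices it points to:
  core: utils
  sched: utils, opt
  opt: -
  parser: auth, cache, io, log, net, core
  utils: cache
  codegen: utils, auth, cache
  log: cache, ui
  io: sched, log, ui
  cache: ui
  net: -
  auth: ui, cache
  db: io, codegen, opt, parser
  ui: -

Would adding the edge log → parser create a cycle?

Adding log→parser creates a cycle iff parser can already reach log.
Path from parser: parser → log.
So parser → … → log → parser is a cycle.

Yes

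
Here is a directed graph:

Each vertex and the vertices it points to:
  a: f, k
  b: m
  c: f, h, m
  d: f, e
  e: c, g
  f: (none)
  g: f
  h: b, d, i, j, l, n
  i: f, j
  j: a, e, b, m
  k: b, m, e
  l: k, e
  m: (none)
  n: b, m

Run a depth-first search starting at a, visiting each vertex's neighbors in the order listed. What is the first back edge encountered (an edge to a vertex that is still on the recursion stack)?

DFS from a (visiting each vertex's neighbors in the order listed); mark gray on enter, black on exit:
a gray
  f gray
  f black
  k gray
    b gray
      m gray
      m black
    b black
    k→m: m black — skip
    e gray
      c gray
        c→f: f black — skip
        h gray
          h→b: b black — skip
          d gray
            d→f: f black — skip
            d→e: e is gray → back edge
First back edge: d → e.

d->e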